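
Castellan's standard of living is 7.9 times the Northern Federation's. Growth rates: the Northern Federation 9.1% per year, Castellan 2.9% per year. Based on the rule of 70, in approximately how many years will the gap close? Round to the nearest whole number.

The growth-rate gap is 9.1% − 2.9% = 6.2 percentage points.
So the ratio between them halves every 70/6.2 ≈ 11.29 years.
A 7.9 times gap takes log₂(7.9) ≈ 2.98 halvings to close: 2.98 × 11.29 ≈ 34 years.

roughly 34 years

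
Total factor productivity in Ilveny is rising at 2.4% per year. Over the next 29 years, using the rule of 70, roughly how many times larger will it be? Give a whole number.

At 2.4% one doubling takes ≈ 29.17 years; 29 years is 1 of them, so ×2.

≈ 2 times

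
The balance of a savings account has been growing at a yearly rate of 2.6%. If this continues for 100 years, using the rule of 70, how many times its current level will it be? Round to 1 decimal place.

Doubling time ≈ 70/2.6 = 26.92 years.
100 years / 26.92 ≈ 3.71 doublings → factor 2^3.71 ≈ 13.1.

approximately 13.1 times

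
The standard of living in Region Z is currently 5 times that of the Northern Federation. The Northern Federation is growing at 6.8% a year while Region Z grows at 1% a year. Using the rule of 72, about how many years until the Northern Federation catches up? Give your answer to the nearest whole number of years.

the Northern Federation gains on Region Z at 6.8% − 1% = 5.8 points a year.
At that relative rate the gap halves every 72/5.8 ≈ 12.41 years.
A 5 times gap takes log₂(5) ≈ 2.32 halvings to close: 2.32 × 12.41 ≈ 29 years.

about 29 years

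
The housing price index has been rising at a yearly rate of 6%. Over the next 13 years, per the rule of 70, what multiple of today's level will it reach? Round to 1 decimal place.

Doubles every ≈ 11.67 years (70/6).
13 years is 1.11 doublings; 2^1.11 ≈ 2.2×.

about 2.2 times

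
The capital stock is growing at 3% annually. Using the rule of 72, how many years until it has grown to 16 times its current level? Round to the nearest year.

At 3% it doubles every 72/3 ≈ 24.00 years.
16 = 2^4, so 4 doublings → 96 years.

≈ 96 years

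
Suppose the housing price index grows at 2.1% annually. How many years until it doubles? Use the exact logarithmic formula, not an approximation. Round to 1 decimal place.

33.4 years

t = ln(2) / ln(1 + 0.021) = 0.6931 / 0.020783 ≈ 33.35.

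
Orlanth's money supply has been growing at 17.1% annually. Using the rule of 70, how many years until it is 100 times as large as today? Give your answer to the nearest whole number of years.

At 17.1% it doubles every 70/17.1 ≈ 4.09 years.
Reaching 100× takes log₂(100) ≈ 6.64 doublings.
6.64 × 4.09 ≈ 27 years.

≈ 27 years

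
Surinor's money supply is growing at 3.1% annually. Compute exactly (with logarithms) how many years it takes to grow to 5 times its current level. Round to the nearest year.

t = ln(5) / ln(1 + 0.031) = 1.6094 / 0.030529 ≈ 52.72.
≈ 53 years.

53 years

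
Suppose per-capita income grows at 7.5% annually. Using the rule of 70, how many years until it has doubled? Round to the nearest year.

9 years

Doubling time ≈ 70 / 7.5 = 9.33 years.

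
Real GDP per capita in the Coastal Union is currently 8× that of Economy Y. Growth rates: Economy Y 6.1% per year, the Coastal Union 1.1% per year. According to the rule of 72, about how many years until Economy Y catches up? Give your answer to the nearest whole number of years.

Economy Y gains on the Coastal Union at 6.1% − 1.1% = 5 points a year.
At that relative rate the gap halves every 72/5 ≈ 14.40 years.
An 8× gap closes after 3 halvings: 3 × 14.40 ≈ 43 years.

roughly 43 years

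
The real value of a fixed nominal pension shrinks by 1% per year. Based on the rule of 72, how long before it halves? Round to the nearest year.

≈ 72 years

The rule works in reverse for decay: 72/1 ≈ 72.00 years to halve.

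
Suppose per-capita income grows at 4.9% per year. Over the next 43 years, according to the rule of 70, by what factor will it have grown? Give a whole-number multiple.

Doubling time ≈ 70/4.9 = 14.29 years.
43/14.29 ≈ 3 doublings, so about 2^3 = 8×.

roughly 8 times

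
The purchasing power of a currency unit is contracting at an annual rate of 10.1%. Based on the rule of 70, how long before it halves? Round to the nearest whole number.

around 7 years

Halving time ≈ 70 / 10.1 = 6.93 → 7 years.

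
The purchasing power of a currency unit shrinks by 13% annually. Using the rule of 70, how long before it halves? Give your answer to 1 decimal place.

around 5.4 years

Falling at 13%, it halves about every 70/13 = 5.38 years.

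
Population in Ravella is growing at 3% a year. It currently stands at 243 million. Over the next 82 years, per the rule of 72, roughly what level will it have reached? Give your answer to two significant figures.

It doubles every 72/3 ≈ 24.00 years, so 82 years is 3.42 doublings.
2^3.42 ≈ 10.70; 243 × 10.70 ≈ 2600 million.

about 2600 million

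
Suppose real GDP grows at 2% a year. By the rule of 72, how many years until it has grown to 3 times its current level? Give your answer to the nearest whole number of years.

One doubling takes 72/2 = 36.00 years.
3× is log₂ 3 ≈ 1.58 doublings, so ≈ 1.58 × 36.00 = 57 years.

≈ 57 years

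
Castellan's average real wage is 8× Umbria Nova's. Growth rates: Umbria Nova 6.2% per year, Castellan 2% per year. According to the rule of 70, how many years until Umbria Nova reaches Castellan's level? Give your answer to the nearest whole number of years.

Umbria Nova gains on Castellan at 6.2% − 2% = 4.2 points a year.
At that relative rate the gap halves every 70/4.2 ≈ 16.67 years.
An 8× gap closes after 3 halvings: 3 × 16.67 ≈ 50 years.

≈ 50 years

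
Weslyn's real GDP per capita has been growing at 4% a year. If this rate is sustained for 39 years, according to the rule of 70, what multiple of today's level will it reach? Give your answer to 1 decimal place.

about 4.7 times

Doubles every ≈ 17.50 years (70/4).
39 years is 2.23 doublings; 2^2.23 ≈ 4.7×.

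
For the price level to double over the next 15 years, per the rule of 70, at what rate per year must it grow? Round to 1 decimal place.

70 / 15 ≈ 4.67, so about 4.7% per year.

around 4.7%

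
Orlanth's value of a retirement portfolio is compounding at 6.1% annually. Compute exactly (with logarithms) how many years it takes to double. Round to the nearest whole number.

t = ln(2) / ln(1 + 0.061) = 0.6931 / 0.059212 ≈ 11.71.
≈ 12 years.

12 years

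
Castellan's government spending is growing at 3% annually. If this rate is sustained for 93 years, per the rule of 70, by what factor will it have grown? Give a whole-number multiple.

At 3% one doubling takes ≈ 23.33 years; 93 years is 4 of them, so ×16.

≈ 16 times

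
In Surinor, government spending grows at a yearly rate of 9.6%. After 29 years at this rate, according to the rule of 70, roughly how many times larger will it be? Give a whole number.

70/9.6 ≈ 7.29 years per doubling.
29 years fits 4 doublings: 2^4 = 16.

≈ 16 times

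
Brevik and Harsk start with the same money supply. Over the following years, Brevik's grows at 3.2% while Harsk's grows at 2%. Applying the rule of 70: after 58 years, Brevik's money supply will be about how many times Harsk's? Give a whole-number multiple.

about 2 times

Rate gap = 3.2% − 2% = 1.2 points.
The ratio doubles every 70/1.2 ≈ 58.33 years.
58/58.33 ≈ 0.99 doublings → ratio ≈ 2^0.99 ≈ 2.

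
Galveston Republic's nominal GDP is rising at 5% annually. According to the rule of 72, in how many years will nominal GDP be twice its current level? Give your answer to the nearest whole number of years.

At 5%, doubling takes about 72/5 = 14.40 years.

roughly 14 years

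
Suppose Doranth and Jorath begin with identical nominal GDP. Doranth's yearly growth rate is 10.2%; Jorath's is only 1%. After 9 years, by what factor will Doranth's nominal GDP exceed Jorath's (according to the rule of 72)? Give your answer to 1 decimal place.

2.2 times

Rate gap = 10.2% − 1% = 9.2 points.
The ratio doubles every 72/9.2 ≈ 7.83 years.
9/7.83 ≈ 1.15 doublings → ratio ≈ 2^1.15 ≈ 2.2.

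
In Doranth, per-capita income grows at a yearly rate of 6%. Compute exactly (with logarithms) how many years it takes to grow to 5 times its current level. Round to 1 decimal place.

27.6 years

t = ln(5) / ln(1 + 0.06) = 1.6094 / 0.058269 ≈ 27.62.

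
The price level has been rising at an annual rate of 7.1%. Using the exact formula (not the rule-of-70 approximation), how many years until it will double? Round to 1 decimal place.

10.1 years

t = ln(2) / ln(1 + 0.071) = 0.6931 / 0.068593 ≈ 10.10.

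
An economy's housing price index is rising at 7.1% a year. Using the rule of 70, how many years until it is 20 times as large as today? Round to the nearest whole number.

One doubling takes 70/7.1 = 9.86 years.
20× is log₂ 20 ≈ 4.32 doublings, so ≈ 4.32 × 9.86 = 43 years.

roughly 43 years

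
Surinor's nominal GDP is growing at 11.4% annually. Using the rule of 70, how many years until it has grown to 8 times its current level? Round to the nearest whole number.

≈ 18 years

One doubling takes 70/11.4 = 6.14 years.
Getting to 8× needs 3 doublings: 3 × 6.14 ≈ 18 years.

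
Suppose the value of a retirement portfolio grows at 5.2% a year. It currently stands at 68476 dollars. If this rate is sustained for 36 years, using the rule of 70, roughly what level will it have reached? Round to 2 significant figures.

440000 dollars

Doubling time ≈ 70/5.2 = 13.46 years.
36 years is 36/13.46 ≈ 2.67 doublings, a factor of 2^2.67 ≈ 6.36.
68476 × 6.36 ≈ 440000 dollars.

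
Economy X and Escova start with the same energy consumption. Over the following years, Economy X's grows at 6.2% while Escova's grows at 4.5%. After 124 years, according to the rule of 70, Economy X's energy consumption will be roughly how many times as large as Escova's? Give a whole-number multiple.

Rate gap = 6.2% − 4.5% = 1.7 points.
The ratio doubles every 70/1.7 ≈ 41.18 years.
124/41.18 ≈ 3.01 doublings → ratio ≈ 2^3.01 ≈ 8.

about 8 times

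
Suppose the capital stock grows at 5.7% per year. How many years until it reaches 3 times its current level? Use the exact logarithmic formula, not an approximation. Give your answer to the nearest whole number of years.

t = ln(3) / ln(1 + 0.057) = 1.0986 / 0.055435 ≈ 19.82.
≈ 20 years.

20 years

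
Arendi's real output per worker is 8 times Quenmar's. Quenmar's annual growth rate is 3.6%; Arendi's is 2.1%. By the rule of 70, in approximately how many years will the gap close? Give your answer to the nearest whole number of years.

What matters is the difference: 1.5 pp.
Rule of 70 on the gap: the ratio halves every 70/1.5 ≈ 46.67 years.
An 8 times gap closes after 3 halvings: 3 × 46.67 ≈ 140 years.

around 140 years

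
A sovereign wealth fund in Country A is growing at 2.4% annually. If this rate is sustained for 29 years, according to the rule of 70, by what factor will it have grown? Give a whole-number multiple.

about 2 times

At 2.4% one doubling takes ≈ 29.17 years; 29 years is 1 of them, so ×2.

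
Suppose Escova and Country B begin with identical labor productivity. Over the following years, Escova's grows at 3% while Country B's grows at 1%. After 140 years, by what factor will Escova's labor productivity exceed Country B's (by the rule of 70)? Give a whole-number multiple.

Rate gap = 3% − 1% = 2 points.
The ratio doubles every 70/2 ≈ 35.00 years.
140/35.00 ≈ 4.00 doublings → ratio ≈ 2^4.00 ≈ 16.

roughly 16 times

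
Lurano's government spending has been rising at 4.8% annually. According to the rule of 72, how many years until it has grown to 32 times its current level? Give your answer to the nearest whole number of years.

One doubling takes 72/4.8 = 15.00 years.
32× is 5 doublings, so 5 × 15.00 ≈ 75 years.

≈ 75 years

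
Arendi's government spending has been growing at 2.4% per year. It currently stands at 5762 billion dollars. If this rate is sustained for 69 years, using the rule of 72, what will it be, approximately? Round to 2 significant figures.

Doubling time ≈ 72/2.4 = 30.00 years.
69 years is 69/30.00 ≈ 2.30 doublings, a factor of 2^2.30 ≈ 4.92.
5762 × 4.92 ≈ 28000 billion dollars.

≈ 28000 billion dollars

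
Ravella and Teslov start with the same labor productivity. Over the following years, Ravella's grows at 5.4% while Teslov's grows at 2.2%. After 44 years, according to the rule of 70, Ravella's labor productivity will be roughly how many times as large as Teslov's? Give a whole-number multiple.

Only the 3.2-point difference matters.
70/3.2 ≈ 21.88 years per doubling of the ratio; 44 years gives 2.01 doublings, so ≈ 4×.

4 times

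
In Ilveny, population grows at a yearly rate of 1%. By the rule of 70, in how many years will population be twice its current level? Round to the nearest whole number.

At 1%, doubling takes about 70/1 = 70.00 years.

approximately 70 years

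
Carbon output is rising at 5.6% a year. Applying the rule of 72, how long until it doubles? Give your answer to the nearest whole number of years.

Doubling time ≈ 72 / 5.6 = 12.86 years.

around 13 years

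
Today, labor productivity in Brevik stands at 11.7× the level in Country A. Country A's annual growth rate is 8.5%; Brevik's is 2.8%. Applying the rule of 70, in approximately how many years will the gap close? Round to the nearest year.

about 44 years

The growth-rate gap is 8.5% − 2.8% = 5.7 percentage points.
So the ratio between them halves every 70/5.7 ≈ 12.28 years.
An 11.7× gap takes log₂(11.7) ≈ 3.55 halvings to close: 3.55 × 12.28 ≈ 44 years.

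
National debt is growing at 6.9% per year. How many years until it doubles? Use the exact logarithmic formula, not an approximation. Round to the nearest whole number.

t = ln(2) / ln(1 + 0.069) = 0.6931 / 0.066724 ≈ 10.39.
≈ 10 years.

10 years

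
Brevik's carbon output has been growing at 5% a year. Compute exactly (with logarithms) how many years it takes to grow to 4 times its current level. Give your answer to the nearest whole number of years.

28 years

t = ln(4) / ln(1 + 0.05) = 1.3863 / 0.048790 ≈ 28.41.
≈ 28 years.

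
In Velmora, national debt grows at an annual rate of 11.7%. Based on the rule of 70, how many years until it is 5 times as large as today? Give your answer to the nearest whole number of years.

14 years

At 11.7% it doubles every 70/11.7 ≈ 5.98 years.
Reaching 5× takes log₂(5) ≈ 2.32 doublings.
2.32 × 5.98 ≈ 14 years.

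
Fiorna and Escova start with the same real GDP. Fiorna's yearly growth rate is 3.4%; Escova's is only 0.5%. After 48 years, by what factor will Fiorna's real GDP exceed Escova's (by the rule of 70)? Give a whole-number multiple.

≈ 4 times

Fiorna pulls ahead at 2.9 pp per year, so the ratio doubles every 70/2.9 ≈ 24.14 years.
In 48 years that's 1.99 doublings: 2^1.99 ≈ 4.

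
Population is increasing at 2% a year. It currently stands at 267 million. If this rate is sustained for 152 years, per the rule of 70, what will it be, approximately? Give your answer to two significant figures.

It doubles every 70/2 ≈ 35.00 years, so 152 years is 4.34 doublings.
2^4.34 ≈ 20.25; 267 × 20.25 ≈ 5400 million.

≈ 5400 million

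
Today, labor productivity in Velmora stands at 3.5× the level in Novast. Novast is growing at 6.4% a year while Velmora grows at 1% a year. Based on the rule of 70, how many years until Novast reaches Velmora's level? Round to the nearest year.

The growth-rate gap is 6.4% − 1% = 5.4 percentage points.
So the ratio between them halves every 70/5.4 ≈ 12.96 years.
A 3.5× gap takes log₂(3.5) ≈ 1.81 halvings to close: 1.81 × 12.96 ≈ 23 years.

≈ 23 years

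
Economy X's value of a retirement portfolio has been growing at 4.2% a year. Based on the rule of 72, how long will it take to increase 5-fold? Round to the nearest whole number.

40 years

One doubling takes 72/4.2 = 17.14 years.
Reaching 5× takes log₂(5) ≈ 2.32 doublings.
2.32 × 17.14 ≈ 40 years.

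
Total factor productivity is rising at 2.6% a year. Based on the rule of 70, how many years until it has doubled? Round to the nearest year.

around 27 years

Doubling time ≈ 70 / 2.6 = 26.92 years.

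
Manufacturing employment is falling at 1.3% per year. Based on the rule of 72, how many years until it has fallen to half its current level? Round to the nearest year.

about 55 years

Halving time ≈ 72 / 1.3 = 55.38 → 55 years.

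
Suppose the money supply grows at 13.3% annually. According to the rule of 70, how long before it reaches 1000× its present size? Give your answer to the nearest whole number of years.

At 13.3% it doubles every 70/13.3 ≈ 5.26 years.
1000× is log₂ 1000 ≈ 9.97 doublings, so ≈ 9.97 × 5.26 = 52 years.

approximately 52 years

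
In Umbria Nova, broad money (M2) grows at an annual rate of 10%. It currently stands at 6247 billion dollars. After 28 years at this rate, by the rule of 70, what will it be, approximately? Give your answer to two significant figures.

≈ 100000 billion dollars

It doubles every 70/10 ≈ 7.00 years, so 28 years is 4.00 doublings.
2^4.00 ≈ 16.00; 6247 × 16.00 ≈ 100000 billion dollars.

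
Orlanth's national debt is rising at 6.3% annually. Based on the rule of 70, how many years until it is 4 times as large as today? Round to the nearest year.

around 22 years

Doubling time ≈ 70/6.3 = 11.11 years.
Getting to 4× needs 2 doublings: 2 × 11.11 ≈ 22 years.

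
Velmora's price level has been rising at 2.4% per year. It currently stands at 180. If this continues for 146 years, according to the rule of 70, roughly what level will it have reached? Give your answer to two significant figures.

It doubles every 70/2.4 ≈ 29.17 years, so 146 years is 5.01 doublings.
2^5.01 ≈ 32.22; 180 × 32.22 ≈ 5800.

≈ 5800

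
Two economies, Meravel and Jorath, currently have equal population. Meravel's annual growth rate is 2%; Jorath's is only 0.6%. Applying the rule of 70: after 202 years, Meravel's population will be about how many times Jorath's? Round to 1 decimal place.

Only the 1.4-point difference matters.
70/1.4 ≈ 50.00 years per doubling of the ratio; 202 years gives 4.04 doublings, so ≈ 16.4×.

about 16.4 times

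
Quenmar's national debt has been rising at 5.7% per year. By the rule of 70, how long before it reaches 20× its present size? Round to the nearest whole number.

around 53 years

One doubling takes 70/5.7 = 12.28 years.
Reaching 20× takes log₂(20) ≈ 4.32 doublings.
4.32 × 12.28 ≈ 53 years.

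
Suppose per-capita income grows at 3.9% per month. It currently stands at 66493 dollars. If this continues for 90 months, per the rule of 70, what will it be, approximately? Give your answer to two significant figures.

Doubling time ≈ 70/3.9 = 17.95 months.
90 months is 90/17.95 ≈ 5.01 doublings, a factor of 2^5.01 ≈ 32.22.
66493 × 32.22 ≈ 2100000 dollars.

≈ 2100000 dollars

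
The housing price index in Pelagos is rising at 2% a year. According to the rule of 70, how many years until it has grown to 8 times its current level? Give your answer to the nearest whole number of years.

One doubling takes 70/2 = 35.00 years.
8× is 3 doublings, so 3 × 35.00 ≈ 105 years.

about 105 years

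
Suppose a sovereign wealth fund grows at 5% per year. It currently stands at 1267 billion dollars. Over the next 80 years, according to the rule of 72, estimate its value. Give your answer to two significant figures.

It doubles every 72/5 ≈ 14.40 years, so 80 years is 5.56 doublings.
2^5.56 ≈ 47.18; 1267 × 47.18 ≈ 60000 billion dollars.

around 60000 billion dollars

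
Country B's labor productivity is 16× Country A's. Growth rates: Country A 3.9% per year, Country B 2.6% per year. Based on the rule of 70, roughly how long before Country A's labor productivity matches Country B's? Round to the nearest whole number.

What matters is the difference: 1.3 pp.
Rule of 70 on the gap: the ratio halves every 70/1.3 ≈ 53.85 years.
A 16× gap closes after 4 halvings: 4 × 53.85 ≈ 215 years.

about 215 years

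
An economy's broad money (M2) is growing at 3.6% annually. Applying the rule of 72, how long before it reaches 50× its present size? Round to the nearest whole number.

about 113 years

Doubling time ≈ 72/3.6 = 20.00 years.
Reaching 50× takes log₂(50) ≈ 5.64 doublings.
5.64 × 20.00 ≈ 113 years.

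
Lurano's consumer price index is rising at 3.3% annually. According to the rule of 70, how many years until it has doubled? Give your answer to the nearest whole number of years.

At 3.3%, doubling takes about 70/3.3 = 21.21 years.

about 21 years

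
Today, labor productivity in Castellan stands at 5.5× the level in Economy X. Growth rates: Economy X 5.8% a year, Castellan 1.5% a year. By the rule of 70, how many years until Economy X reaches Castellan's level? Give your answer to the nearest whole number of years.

Economy X gains on Castellan at 5.8% − 1.5% = 4.3 points a year.
At that relative rate the gap halves every 70/4.3 ≈ 16.28 years.
A 5.5× gap takes log₂(5.5) ≈ 2.46 halvings to close: 2.46 × 16.28 ≈ 40 years.

about 40 years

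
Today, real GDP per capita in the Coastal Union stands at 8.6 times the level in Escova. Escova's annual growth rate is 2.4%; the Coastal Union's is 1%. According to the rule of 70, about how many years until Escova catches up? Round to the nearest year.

roughly 155 years

What matters is the difference: 1.4 pp.
Rule of 70 on the gap: the ratio halves every 70/1.4 ≈ 50.00 years.
An 8.6 times gap takes log₂(8.6) ≈ 3.10 halvings to close: 3.10 × 50.00 ≈ 155 years.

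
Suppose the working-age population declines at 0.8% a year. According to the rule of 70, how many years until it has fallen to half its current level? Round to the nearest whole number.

Halving time ≈ 70 / 0.8 = 87.50 → 88 years.

88 years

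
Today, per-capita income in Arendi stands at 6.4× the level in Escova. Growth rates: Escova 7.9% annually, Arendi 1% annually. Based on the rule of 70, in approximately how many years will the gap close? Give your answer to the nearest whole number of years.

about 27 years

Escova gains on Arendi at 7.9% − 1% = 6.9 points a year.
At that relative rate the gap halves every 70/6.9 ≈ 10.14 years.
A 6.4× gap takes log₂(6.4) ≈ 2.68 halvings to close: 2.68 × 10.14 ≈ 27 years.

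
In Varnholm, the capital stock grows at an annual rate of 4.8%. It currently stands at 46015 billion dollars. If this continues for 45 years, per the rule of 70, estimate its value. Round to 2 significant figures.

approximately 390000 billion dollars

It doubles every 70/4.8 ≈ 14.58 years, so 45 years is 3.09 doublings.
2^3.09 ≈ 8.51; 46015 × 8.51 ≈ 390000 billion dollars.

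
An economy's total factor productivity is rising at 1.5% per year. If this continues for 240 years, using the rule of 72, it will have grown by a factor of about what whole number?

Doubling time ≈ 72/1.5 = 48.00 years.
240/48.00 ≈ 5 doublings, so about 2^5 = 32×.

32 times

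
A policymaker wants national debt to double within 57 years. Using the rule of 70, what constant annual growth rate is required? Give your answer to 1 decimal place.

70 / 57 ≈ 1.23, so about 1.2% annually.

roughly 1.2% annually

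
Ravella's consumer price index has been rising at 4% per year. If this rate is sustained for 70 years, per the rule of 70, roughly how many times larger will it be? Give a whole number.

70/4 ≈ 17.50 years per doubling.
70 years fits 4 doublings: 2^4 = 16.

approximately 16 times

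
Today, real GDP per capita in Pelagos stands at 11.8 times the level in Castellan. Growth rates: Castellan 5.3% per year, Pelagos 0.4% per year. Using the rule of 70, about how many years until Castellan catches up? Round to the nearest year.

Castellan gains on Pelagos at 5.3% − 0.4% = 4.9 points a year.
At that relative rate the gap halves every 70/4.9 ≈ 14.29 years.
An 11.8 times gap takes log₂(11.8) ≈ 3.56 halvings to close: 3.56 × 14.29 ≈ 51 years.

around 51 years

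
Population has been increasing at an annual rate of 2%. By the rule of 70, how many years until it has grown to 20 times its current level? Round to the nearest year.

At 2% it doubles every 70/2 ≈ 35.00 years.
Reaching 20× takes log₂(20) ≈ 4.32 doublings.
4.32 × 35.00 ≈ 151 years.

roughly 151 years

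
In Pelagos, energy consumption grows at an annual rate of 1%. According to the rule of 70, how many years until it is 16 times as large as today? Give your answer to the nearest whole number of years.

Doubling time ≈ 70/1 = 70.00 years.
16× is 4 doublings, so 4 × 70.00 ≈ 280 years.

about 280 years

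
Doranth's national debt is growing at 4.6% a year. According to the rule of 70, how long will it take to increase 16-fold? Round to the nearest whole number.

approximately 61 years

One doubling takes 70/4.6 = 15.22 years.
Getting to 16× needs 4 doublings: 4 × 15.22 ≈ 61 years.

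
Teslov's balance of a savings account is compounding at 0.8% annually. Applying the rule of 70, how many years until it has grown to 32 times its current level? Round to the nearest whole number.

around 438 years

One doubling takes 70/0.8 = 87.50 years.
32× is 5 doublings, so 5 × 87.50 ≈ 438 years.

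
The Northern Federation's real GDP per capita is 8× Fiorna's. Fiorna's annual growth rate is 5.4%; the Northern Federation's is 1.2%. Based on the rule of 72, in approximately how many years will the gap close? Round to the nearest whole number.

approximately 51 years

The growth-rate gap is 5.4% − 1.2% = 4.2 percentage points.
So the ratio between them halves every 72/4.2 ≈ 17.14 years.
An 8× gap closes after 3 halvings: 3 × 17.14 ≈ 51 years.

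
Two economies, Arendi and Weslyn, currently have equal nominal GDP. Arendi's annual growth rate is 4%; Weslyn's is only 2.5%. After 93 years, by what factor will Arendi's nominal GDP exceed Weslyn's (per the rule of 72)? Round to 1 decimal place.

approximately 3.8 times

Only the 1.5-point difference matters.
72/1.5 ≈ 48.00 years per doubling of the ratio; 93 years gives 1.94 doublings, so ≈ 3.8×.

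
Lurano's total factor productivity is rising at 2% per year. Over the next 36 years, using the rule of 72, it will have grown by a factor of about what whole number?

approximately 2 times

At 2% one doubling takes ≈ 36.00 years; 36 years is 1 of them, so ×2.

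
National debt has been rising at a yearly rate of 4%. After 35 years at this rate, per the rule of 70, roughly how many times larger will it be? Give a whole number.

approximately 4 times

Doubling time ≈ 70/4 = 17.50 years.
35/17.50 ≈ 2 doublings, so about 2^2 = 4×.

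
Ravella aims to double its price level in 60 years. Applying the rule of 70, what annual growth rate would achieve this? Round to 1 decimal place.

roughly 1.2%

70 / 60 ≈ 1.17, so about 1.2% annually.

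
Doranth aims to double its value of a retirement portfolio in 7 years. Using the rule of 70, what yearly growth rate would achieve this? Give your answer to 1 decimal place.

≈ 10.0% per year

70 / 7 ≈ 10.00, so about 10.0% per year.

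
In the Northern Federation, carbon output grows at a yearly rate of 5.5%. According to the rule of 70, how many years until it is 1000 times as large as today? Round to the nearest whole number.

around 127 years

At 5.5% it doubles every 70/5.5 ≈ 12.73 years.
Reaching 1000× takes log₂(1000) ≈ 9.97 doublings.
9.97 × 12.73 ≈ 127 years.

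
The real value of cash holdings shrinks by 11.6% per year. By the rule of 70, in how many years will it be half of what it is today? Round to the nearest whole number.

Falling at 11.6%, it halves about every 70/11.6 = 6.03 years.

6 years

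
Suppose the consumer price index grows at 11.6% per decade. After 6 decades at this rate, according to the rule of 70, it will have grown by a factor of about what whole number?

At 11.6% one doubling takes ≈ 6.03 decades; 6 decades is 1 of them, so ×2.

roughly 2 times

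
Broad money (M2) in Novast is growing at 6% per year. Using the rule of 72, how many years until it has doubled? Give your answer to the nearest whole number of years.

roughly 12 years

At 6%, doubling takes about 72/6 = 12.00 years.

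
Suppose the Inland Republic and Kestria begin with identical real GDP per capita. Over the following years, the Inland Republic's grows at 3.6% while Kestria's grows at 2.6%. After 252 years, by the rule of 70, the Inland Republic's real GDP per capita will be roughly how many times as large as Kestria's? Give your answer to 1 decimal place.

the Inland Republic pulls ahead at 1 pp per year, so the ratio doubles every 70/1 ≈ 70.00 years.
In 252 years that's 3.60 doublings: 2^3.60 ≈ 12.1.

roughly 12.1 times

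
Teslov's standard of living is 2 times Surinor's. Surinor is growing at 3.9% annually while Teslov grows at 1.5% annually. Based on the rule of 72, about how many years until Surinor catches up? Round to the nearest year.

Surinor gains on Teslov at 3.9% − 1.5% = 2.4 points a year.
At that relative rate the gap halves every 72/2.4 ≈ 30.00 years.
A 2 times gap closes after 1 halving: 1 × 30.00 ≈ 30 years.

around 30 years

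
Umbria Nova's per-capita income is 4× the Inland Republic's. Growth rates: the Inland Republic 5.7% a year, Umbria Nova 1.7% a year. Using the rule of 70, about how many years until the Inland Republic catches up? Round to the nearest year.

≈ 35 years

What matters is the difference: 4 pp.
Rule of 70 on the gap: the ratio halves every 70/4 ≈ 17.50 years.
A 4× gap closes after 2 halvings: 2 × 17.50 ≈ 35 years.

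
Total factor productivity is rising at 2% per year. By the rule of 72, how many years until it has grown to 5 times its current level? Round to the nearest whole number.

roughly 84 years

One doubling takes 72/2 = 36.00 years.
Reaching 5× takes log₂(5) ≈ 2.32 doublings.
2.32 × 36.00 ≈ 84 years.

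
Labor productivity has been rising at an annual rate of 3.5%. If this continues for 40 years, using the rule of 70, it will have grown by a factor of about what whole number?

about 4 times

At 3.5% one doubling takes ≈ 20.00 years; 40 years is 2 of them, so ×4.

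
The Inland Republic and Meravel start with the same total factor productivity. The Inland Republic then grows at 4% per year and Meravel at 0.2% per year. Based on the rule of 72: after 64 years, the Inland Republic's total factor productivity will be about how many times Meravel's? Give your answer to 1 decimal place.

about 10.4 times

the Inland Republic pulls ahead at 3.8 pp per year, so the ratio doubles every 72/3.8 ≈ 18.95 years.
In 64 years that's 3.38 doublings: 2^3.38 ≈ 10.4.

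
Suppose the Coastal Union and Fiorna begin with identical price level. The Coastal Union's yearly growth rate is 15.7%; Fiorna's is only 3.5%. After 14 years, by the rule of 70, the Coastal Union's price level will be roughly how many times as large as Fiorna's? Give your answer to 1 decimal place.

Rate gap = 15.7% − 3.5% = 12.2 points.
The ratio doubles every 70/12.2 ≈ 5.74 years.
14/5.74 ≈ 2.44 doublings → ratio ≈ 2^2.44 ≈ 5.4.

about 5.4 times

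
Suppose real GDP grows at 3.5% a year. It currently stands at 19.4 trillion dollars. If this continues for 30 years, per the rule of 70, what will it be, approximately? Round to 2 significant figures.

about 55 trillion dollars

It doubles every 70/3.5 ≈ 20.00 years, so 30 years is 1.50 doublings.
2^1.50 ≈ 2.83; 19.4 × 2.83 ≈ 55 trillion dollars.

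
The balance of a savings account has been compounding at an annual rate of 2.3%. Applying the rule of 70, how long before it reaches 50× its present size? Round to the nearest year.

roughly 172 years

At 2.3% it doubles every 70/2.3 ≈ 30.43 years.
Reaching 50× takes log₂(50) ≈ 5.64 doublings.
5.64 × 30.43 ≈ 172 years.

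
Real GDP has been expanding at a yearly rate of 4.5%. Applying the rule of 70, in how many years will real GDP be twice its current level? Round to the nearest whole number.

around 16 years

At 4.5%, doubling takes about 70/4.5 = 15.56 years.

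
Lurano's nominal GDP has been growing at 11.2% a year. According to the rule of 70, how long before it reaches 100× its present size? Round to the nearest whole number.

approximately 42 years

One doubling takes 70/11.2 = 6.25 years.
100× is log₂ 100 ≈ 6.64 doublings, so ≈ 6.64 × 6.25 = 42 years.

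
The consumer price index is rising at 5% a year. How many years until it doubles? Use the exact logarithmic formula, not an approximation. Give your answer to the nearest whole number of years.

t = ln(2) / ln(1 + 0.05) = 0.6931 / 0.048790 ≈ 14.21.
≈ 14 years.

14 years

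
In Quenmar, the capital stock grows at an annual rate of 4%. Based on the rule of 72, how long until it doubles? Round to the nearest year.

At 4%, doubling takes about 72/4 = 18.00 years.

around 18 years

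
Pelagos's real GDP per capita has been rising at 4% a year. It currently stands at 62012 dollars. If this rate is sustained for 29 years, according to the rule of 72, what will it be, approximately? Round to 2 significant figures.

Doubling time ≈ 72/4 = 18.00 years.
29 years is 29/18.00 ≈ 1.61 doublings, a factor of 2^1.61 ≈ 3.05.
62012 × 3.05 ≈ 190000 dollars.

around 190000 dollars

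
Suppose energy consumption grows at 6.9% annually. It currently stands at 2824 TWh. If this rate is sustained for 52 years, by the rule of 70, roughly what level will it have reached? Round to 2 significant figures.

Doubling time ≈ 70/6.9 = 10.14 years.
52 years is 52/10.14 ≈ 5.13 doublings, a factor of 2^5.13 ≈ 35.02.
2824 × 35.02 ≈ 99000 TWh.

roughly 99000 TWh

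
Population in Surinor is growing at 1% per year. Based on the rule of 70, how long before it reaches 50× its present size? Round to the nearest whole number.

One doubling takes 70/1 = 70.00 years.
Reaching 50× takes log₂(50) ≈ 5.64 doublings.
5.64 × 70.00 ≈ 395 years.

approximately 395 years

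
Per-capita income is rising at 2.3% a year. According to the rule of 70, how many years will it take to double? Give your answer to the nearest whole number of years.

around 30 years

Doubling time ≈ 70 / 2.3 = 30.43 years.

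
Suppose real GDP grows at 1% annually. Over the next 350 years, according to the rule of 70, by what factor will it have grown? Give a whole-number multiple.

Doubling time ≈ 70/1 = 70.00 years.
350/70.00 ≈ 5 doublings, so about 2^5 = 32×.

32 times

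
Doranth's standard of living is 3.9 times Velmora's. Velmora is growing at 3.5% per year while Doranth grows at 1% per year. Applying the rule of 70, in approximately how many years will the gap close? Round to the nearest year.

55 years

The growth-rate gap is 3.5% − 1% = 2.5 percentage points.
So the ratio between them halves every 70/2.5 ≈ 28.00 years.
A 3.9 times gap takes log₂(3.9) ≈ 1.96 halvings to close: 1.96 × 28.00 ≈ 55 years.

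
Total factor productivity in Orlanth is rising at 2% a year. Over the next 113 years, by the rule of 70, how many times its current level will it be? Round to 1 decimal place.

around 9.4 times

Doubles every ≈ 35.00 years (70/2).
113 years is 3.23 doublings; 2^3.23 ≈ 9.4×.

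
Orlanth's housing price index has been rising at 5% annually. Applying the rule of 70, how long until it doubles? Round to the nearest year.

Doubling time ≈ 70 / 5 = 14.00 years.

14 years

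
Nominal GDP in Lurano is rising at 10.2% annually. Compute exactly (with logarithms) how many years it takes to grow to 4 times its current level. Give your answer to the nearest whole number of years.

t = ln(4) / ln(1 + 0.102) = 1.3863 / 0.097127 ≈ 14.27.
≈ 14 years.

14 years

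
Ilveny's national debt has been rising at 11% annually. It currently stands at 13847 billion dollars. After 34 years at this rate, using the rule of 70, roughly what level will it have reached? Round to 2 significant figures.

approximately 560000 billion dollars

It doubles every 70/11 ≈ 6.36 years, so 34 years is 5.35 doublings.
2^5.35 ≈ 40.79; 13847 × 40.79 ≈ 560000 billion dollars.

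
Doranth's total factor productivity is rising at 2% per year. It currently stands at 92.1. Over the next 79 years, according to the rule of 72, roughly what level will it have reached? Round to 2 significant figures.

It doubles every 72/2 ≈ 36.00 years, so 79 years is 2.19 doublings.
2^2.19 ≈ 4.56; 92.1 × 4.56 ≈ 420.

about 420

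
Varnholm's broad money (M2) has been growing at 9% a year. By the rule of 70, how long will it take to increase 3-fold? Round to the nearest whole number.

12 years

One doubling takes 70/9 = 7.78 years.
Reaching 3× takes log₂(3) ≈ 1.58 doublings.
1.58 × 7.78 ≈ 12 years.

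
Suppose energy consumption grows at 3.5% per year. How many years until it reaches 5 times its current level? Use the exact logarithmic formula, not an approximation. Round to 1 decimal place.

t = ln(5) / ln(1 + 0.035) = 1.6094 / 0.034401 ≈ 46.78.

46.8 years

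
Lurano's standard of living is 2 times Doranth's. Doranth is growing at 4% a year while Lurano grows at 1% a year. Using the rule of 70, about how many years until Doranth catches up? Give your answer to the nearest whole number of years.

approximately 23 years

What matters is the difference: 3 pp.
Rule of 70 on the gap: the ratio halves every 70/3 ≈ 23.33 years.
A 2 times gap closes after 1 halving: 1 × 23.33 ≈ 23 years.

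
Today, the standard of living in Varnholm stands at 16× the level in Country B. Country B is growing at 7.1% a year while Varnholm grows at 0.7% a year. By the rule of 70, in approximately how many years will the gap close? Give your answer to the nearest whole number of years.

The growth-rate gap is 7.1% − 0.7% = 6.4 percentage points.
So the ratio between them halves every 70/6.4 ≈ 10.94 years.
A 16× gap closes after 4 halvings: 4 × 10.94 ≈ 44 years.

about 44 years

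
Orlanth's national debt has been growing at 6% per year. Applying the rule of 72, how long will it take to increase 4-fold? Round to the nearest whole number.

Doubling time ≈ 72/6 = 12.00 years.
4× is 2 doublings, so 2 × 12.00 ≈ 24 years.

≈ 24 years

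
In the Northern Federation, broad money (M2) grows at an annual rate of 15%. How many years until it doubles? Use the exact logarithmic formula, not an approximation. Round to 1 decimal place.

5.0 years

t = ln(2) / ln(1 + 0.15) = 0.6931 / 0.139762 ≈ 4.96.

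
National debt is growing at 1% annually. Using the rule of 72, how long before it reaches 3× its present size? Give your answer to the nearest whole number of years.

Doubling time ≈ 72/1 = 72.00 years.
3× is log₂ 3 ≈ 1.58 doublings, so ≈ 1.58 × 72.00 = 114 years.

roughly 114 years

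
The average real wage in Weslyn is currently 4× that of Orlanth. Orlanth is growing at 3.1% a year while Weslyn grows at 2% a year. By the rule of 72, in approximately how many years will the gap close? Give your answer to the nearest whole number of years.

What matters is the difference: 1.1 pp.
Rule of 72 on the gap: the ratio halves every 72/1.1 ≈ 65.45 years.
A 4× gap closes after 2 halvings: 2 × 65.45 ≈ 131 years.

approximately 131 years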